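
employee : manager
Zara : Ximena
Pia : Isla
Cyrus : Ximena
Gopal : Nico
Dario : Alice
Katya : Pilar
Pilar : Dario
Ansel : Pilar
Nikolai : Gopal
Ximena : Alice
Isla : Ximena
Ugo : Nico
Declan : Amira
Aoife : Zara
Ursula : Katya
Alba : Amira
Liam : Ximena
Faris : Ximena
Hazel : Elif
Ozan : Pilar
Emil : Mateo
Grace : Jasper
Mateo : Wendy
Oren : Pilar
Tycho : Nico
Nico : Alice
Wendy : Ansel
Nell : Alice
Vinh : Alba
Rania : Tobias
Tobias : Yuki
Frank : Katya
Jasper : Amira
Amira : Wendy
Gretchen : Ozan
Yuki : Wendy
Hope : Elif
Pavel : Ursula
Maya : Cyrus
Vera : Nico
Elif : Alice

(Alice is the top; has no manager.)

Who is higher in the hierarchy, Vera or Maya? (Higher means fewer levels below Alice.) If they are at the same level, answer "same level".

Vera is 2 levels below Alice; Maya is 3. Vera is higher.

Vera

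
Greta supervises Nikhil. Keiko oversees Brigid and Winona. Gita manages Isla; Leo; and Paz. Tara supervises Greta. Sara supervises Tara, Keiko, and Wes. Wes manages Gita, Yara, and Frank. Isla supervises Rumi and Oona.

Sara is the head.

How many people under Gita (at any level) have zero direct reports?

The people in Gita's organization with no one reporting to them are Paz, Leo, Oona, Rumi. That is 4.

4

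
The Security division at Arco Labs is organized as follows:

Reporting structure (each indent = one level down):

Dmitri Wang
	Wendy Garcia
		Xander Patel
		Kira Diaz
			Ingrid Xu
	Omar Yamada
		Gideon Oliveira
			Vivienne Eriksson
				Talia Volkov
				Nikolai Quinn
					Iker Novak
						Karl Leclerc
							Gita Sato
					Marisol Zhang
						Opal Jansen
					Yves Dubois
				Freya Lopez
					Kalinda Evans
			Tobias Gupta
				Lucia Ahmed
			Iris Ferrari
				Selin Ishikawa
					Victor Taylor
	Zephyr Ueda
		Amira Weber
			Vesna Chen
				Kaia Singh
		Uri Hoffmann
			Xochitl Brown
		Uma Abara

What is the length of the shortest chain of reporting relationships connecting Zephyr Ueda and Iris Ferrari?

Zephyr Ueda is 1 level below Dmitri Wang, and Iris Ferrari is 3 levels below Dmitri Wang (their lowest common manager). The shortest path runs up from Zephyr Ueda to Dmitri Wang and back down to Iris Ferrari: 1 + 3 = 4 links.

4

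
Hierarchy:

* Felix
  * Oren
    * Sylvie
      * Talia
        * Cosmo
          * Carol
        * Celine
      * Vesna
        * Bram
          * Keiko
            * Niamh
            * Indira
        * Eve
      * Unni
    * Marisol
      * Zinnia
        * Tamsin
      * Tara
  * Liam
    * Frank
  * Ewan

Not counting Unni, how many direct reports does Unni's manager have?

Unni reports to Sylvie. Sylvie's other direct reports are Talia, Vesna — 2 peers.

2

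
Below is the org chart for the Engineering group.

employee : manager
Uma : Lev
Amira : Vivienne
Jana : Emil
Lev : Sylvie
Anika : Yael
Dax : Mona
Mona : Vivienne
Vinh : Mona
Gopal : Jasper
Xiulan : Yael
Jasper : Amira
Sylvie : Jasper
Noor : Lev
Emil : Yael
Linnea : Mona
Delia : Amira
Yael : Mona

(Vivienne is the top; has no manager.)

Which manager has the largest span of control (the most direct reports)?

Direct-report counts: Vivienne has 2; Mona has 4; Yael has 3; Emil has 1; Amira has 2; Jasper has 2; Sylvie has 1; Lev has 2. The largest is 4, held by Mona.

Mona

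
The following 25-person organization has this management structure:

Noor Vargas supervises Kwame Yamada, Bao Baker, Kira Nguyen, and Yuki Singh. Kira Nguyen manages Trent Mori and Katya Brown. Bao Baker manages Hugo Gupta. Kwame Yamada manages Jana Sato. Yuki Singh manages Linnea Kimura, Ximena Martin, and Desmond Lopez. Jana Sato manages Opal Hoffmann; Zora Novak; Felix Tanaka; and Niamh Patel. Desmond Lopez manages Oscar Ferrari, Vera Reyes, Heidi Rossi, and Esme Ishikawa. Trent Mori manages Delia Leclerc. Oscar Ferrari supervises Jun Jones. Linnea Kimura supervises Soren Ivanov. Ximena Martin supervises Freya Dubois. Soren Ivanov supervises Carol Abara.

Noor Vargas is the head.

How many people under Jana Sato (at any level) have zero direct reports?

The people in Jana Sato's organization with no one reporting to them are Niamh Patel, Felix Tanaka, Zora Novak, Opal Hoffmann. That is 4.

4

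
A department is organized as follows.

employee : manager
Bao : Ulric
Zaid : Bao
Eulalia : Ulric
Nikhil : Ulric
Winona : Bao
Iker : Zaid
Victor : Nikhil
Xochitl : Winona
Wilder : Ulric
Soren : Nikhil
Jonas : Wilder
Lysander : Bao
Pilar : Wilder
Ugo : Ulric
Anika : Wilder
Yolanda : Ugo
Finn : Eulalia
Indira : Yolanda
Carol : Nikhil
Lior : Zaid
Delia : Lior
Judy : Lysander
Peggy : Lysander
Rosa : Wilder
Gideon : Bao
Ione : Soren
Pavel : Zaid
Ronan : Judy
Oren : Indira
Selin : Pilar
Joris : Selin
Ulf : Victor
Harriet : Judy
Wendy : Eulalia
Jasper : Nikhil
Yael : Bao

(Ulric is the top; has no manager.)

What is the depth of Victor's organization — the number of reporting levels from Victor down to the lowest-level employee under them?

The longest chain under Victor runs Victor → Ulf, which is 1 level below Victor.

1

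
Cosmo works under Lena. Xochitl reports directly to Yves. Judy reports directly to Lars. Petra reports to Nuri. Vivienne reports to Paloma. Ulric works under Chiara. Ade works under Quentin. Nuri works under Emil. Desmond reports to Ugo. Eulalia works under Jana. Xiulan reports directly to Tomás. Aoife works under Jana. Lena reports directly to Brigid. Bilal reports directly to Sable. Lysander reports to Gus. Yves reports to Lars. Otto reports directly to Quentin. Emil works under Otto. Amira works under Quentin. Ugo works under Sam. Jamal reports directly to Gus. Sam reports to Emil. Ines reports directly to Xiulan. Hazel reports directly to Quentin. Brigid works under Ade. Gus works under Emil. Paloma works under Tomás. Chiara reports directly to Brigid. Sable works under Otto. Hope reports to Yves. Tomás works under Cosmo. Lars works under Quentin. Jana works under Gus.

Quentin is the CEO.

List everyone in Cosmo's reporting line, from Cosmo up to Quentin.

Cosmo reports to Lena. Lena reports to Brigid. Brigid reports to Ade. Ade reports to Quentin. Quentin is at the top.

Cosmo -> Lena -> Brigid -> Ade -> Quentin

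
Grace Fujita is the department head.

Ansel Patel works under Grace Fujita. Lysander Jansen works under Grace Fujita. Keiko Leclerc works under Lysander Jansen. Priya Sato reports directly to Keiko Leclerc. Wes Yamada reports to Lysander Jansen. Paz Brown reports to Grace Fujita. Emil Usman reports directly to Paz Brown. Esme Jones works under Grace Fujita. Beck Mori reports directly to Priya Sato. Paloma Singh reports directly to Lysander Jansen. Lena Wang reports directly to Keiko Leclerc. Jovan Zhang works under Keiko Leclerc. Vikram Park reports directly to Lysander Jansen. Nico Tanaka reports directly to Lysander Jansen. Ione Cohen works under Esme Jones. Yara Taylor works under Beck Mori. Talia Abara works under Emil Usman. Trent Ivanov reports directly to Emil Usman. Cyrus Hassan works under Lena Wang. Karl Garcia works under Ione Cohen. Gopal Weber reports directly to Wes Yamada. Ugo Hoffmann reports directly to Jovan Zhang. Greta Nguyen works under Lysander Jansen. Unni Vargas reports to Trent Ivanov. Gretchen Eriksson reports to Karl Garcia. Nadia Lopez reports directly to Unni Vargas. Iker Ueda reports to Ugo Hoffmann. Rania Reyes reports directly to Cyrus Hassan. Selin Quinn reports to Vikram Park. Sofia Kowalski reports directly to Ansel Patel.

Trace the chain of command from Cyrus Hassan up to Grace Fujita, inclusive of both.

Cyrus Hassan -> Lena Wang -> Keiko Leclerc -> Lysander Jansen -> Grace Fujita

Cyrus Hassan reports to Lena Wang. Lena Wang reports to Keiko Leclerc. Keiko Leclerc reports to Lysander Jansen. Lysander Jansen reports to Grace Fujita. Grace Fujita is at the top.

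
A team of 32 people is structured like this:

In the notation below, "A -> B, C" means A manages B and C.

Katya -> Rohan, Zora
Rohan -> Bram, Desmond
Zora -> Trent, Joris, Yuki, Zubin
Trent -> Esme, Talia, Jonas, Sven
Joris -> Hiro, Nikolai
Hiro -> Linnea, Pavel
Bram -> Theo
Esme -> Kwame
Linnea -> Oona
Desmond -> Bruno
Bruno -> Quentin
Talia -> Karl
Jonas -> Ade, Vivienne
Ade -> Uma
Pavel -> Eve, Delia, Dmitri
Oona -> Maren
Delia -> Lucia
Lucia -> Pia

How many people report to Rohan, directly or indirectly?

Rohan directly manages Bram, Desmond. Under Bram: Theo (1). Under Desmond: Bruno, Quentin (2). So Rohan's organization is 2 direct reports plus everyone under them: 2 + 3 = 5.

5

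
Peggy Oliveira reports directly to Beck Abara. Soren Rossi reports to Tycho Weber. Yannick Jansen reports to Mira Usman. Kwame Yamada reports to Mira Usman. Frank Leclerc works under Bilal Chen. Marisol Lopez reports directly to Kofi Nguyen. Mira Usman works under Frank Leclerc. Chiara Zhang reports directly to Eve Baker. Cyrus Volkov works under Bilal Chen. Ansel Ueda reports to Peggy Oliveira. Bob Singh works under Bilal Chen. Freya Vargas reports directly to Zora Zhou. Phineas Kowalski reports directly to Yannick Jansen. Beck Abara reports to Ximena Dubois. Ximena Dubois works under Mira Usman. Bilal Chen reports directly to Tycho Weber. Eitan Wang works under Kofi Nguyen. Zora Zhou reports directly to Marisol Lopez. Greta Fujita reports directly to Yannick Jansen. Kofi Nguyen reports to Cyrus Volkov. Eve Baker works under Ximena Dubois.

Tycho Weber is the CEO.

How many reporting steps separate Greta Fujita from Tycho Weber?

5

Chain from Greta Fujita up to Tycho Weber: Greta Fujita → Yannick Jansen → Mira Usman → Frank Leclerc → Bilal Chen → Tycho Weber. That is 5 steps up, so Greta Fujita is 5 levels below Tycho Weber.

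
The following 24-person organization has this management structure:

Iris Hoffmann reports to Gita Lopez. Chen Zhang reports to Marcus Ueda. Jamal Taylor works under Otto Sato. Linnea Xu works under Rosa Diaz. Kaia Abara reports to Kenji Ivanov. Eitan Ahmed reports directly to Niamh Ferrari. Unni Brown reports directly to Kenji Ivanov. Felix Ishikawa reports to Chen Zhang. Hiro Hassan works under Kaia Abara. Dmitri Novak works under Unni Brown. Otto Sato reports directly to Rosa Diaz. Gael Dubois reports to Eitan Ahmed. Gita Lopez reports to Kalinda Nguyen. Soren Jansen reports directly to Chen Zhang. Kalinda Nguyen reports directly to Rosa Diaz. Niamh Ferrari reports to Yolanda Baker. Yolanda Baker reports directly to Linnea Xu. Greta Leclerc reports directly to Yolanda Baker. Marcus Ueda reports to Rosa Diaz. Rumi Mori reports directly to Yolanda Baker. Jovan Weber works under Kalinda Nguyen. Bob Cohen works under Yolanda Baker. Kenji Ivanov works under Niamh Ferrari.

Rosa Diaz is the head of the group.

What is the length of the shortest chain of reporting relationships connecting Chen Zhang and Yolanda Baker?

Chen Zhang is 2 levels below Rosa Diaz, and Yolanda Baker is 2 levels below Rosa Diaz (their lowest common manager). The shortest path runs up from Chen Zhang to Rosa Diaz and back down to Yolanda Baker: 2 + 2 = 4 links.

4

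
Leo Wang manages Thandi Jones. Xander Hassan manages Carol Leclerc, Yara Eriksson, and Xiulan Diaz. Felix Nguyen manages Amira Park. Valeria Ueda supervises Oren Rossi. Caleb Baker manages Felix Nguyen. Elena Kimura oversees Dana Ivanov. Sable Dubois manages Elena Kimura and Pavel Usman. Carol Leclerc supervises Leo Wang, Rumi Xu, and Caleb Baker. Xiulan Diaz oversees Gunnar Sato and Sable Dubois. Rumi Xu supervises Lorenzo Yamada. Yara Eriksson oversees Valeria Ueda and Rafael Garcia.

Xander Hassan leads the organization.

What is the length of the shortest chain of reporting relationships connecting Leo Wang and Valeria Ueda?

Leo Wang is 2 levels below Xander Hassan, and Valeria Ueda is 2 levels below Xander Hassan (their lowest common manager). The shortest path runs up from Leo Wang to Xander Hassan and back down to Valeria Ueda: 2 + 2 = 4 links.

4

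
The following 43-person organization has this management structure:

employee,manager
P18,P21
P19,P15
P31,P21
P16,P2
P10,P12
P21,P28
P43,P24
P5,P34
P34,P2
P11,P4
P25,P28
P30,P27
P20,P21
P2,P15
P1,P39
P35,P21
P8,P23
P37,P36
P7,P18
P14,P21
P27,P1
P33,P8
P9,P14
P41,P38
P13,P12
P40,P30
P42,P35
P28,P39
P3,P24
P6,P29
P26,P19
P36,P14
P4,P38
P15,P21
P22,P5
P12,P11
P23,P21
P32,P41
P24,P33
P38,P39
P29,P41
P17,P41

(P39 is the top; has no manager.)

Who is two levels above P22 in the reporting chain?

P34

P22 reports to P5, and P5 reports to P34. So P22's skip-level manager is P34.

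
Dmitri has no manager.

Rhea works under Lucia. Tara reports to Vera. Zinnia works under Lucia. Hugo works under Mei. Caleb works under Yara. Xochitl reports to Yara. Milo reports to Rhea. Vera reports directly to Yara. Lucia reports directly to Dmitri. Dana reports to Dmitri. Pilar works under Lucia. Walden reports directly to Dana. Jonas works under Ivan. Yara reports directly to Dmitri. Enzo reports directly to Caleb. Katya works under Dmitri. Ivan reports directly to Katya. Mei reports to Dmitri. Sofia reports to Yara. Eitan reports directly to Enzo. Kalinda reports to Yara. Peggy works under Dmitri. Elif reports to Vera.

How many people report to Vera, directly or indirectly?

Vera directly manages Tara, Elif. Tara has no reports. Elif has no reports. So Vera's organization is 2 direct reports plus everyone under them: 1 + 1 = 2.

2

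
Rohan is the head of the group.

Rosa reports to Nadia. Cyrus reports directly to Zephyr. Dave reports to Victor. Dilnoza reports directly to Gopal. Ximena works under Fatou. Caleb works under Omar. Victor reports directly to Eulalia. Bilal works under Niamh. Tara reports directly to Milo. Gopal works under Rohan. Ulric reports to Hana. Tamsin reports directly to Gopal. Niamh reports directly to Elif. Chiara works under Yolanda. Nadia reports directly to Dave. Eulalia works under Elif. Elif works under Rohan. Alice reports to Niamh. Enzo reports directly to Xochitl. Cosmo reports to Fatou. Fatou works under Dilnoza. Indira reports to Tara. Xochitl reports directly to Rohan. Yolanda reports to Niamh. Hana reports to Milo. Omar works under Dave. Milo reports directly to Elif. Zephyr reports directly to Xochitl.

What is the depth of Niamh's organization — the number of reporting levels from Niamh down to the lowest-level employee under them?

2

The longest chain under Niamh runs Niamh → Yolanda → Chiara, which is 2 levels below Niamh.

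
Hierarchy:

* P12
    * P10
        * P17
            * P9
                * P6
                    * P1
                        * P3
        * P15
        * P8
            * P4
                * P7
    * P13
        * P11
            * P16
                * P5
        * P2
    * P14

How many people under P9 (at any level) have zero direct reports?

The only person in P9's organization with no one reporting to them is P3. That is 1.

1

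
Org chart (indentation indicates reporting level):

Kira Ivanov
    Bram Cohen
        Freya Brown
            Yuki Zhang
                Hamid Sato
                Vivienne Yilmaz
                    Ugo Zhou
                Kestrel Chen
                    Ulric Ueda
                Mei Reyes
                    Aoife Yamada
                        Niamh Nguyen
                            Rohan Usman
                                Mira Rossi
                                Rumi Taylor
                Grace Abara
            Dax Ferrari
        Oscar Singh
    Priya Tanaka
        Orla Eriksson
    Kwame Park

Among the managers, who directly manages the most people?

Yuki Zhang

Direct-report counts: Kira Ivanov has 3; Priya Tanaka has 1; Bram Cohen has 2; Freya Brown has 2; Yuki Zhang has 5; Mei Reyes has 1; Aoife Yamada has 1; Niamh Nguyen has 1; Rohan Usman has 2; Kestrel Chen has 1; Vivienne Yilmaz has 1. The largest is 5, held by Yuki Zhang.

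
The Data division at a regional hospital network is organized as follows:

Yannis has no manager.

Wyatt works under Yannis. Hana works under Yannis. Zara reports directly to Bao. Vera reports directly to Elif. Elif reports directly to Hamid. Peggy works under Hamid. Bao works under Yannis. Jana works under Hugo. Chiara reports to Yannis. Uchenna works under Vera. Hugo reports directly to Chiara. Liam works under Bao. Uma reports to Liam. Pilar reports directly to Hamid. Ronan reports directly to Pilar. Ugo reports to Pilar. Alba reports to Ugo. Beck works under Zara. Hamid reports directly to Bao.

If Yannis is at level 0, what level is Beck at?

Chain from Beck up to Yannis: Beck → Zara → Bao → Yannis. That is 3 steps up, so Beck is 3 levels below Yannis.

3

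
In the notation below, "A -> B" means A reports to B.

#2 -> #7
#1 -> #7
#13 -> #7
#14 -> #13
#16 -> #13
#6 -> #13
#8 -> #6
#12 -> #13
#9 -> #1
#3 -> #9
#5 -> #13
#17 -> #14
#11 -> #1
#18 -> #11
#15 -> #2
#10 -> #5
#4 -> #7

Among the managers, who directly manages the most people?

#13

Direct-report counts: #7 has 4; #13 has 5; #5 has 1; #6 has 1; #14 has 1; #1 has 2; #11 has 1; #9 has 1; #2 has 1. The largest is 5, held by #13.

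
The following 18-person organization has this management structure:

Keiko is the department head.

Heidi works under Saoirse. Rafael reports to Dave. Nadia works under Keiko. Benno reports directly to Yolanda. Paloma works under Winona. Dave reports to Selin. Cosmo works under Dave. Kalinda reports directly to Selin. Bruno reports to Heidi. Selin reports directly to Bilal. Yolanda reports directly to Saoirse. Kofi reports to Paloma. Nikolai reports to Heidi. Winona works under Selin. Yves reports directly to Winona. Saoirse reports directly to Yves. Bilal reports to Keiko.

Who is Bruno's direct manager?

Heidi

Bruno reports directly to Heidi.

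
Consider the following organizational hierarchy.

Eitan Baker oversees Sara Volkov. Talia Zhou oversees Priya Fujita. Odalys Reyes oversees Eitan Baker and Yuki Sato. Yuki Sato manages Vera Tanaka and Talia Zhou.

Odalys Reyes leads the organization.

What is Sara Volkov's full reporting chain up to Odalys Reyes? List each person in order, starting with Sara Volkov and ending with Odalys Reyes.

Sara Volkov -> Eitan Baker -> Odalys Reyes

Sara Volkov reports to Eitan Baker. Eitan Baker reports to Odalys Reyes. Odalys Reyes is at the top.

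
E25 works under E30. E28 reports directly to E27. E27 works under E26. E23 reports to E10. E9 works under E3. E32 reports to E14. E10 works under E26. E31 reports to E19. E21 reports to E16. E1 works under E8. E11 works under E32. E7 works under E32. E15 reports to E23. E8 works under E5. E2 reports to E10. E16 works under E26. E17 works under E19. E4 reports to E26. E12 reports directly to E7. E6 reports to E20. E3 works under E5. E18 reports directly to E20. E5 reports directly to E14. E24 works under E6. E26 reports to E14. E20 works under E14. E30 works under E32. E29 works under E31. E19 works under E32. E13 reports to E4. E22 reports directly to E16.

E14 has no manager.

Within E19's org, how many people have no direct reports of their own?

The people in E19's organization with no one reporting to them are E29, E17. That is 2.

2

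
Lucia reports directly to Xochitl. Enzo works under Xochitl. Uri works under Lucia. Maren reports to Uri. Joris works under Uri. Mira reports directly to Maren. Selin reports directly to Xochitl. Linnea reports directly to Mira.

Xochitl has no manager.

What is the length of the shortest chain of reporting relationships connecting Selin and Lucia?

Selin is 1 level below Xochitl, and Lucia is 1 level below Xochitl (their lowest common manager). The shortest path runs up from Selin to Xochitl and back down to Lucia: 1 + 1 = 2 links.

2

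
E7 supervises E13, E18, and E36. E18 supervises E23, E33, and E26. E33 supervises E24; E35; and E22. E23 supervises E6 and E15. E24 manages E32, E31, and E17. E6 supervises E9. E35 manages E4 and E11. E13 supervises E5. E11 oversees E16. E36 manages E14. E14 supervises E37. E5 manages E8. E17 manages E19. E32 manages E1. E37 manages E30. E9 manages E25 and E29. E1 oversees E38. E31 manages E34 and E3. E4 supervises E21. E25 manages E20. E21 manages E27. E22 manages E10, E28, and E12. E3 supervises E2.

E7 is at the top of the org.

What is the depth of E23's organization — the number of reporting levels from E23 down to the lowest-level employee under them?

The longest chain under E23 runs E23 → E6 → E9 → E25 → E20, which is 4 levels below E23.

4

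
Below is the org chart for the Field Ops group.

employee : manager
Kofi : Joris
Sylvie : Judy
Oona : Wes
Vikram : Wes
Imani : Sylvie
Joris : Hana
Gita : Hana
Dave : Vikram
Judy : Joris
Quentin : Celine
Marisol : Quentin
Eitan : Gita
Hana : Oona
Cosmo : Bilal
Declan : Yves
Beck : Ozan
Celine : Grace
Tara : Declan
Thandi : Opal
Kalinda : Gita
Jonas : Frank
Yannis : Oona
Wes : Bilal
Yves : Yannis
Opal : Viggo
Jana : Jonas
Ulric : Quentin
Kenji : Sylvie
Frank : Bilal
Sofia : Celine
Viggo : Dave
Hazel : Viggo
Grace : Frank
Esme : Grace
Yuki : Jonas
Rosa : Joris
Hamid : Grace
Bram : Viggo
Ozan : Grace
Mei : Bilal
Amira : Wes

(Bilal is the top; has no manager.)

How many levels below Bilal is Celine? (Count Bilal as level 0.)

Chain from Celine up to Bilal: Celine → Grace → Frank → Bilal. That is 3 steps up, so Celine is 3 levels below Bilal.

3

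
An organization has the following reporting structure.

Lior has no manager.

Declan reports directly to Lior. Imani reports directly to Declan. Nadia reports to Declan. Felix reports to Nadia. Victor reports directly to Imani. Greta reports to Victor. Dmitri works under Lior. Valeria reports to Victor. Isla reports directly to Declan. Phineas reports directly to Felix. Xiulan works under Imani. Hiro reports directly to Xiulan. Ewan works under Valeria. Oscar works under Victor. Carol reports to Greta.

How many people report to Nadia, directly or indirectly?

Nadia directly manages Felix. Under Felix: Phineas (1). That's 2 in total.

2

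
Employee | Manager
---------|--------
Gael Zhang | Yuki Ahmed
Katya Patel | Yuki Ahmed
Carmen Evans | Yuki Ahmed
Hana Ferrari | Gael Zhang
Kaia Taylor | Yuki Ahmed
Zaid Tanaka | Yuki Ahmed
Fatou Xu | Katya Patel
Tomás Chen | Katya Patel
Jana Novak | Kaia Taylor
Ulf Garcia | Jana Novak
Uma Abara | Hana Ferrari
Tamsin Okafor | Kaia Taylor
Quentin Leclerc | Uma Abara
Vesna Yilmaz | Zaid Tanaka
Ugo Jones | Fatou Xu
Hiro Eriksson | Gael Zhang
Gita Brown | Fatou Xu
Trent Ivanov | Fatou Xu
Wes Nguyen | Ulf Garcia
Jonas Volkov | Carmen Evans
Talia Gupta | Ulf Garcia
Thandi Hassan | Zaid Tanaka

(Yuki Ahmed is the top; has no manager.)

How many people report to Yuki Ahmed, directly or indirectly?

22

Yuki Ahmed directly manages Gael Zhang, Katya Patel, Carmen Evans, Kaia Taylor, Zaid Tanaka. Under Gael Zhang: Hiro Eriksson, Hana Ferrari, Uma Abara, Quentin Leclerc (4). Under Katya Patel: Tomás Chen, Fatou Xu, Trent Ivanov, Gita Brown, Ugo Jones (5). Under Carmen Evans: Jonas Volkov (1). Under Kaia Taylor: Tamsin Okafor, Jana Novak, Ulf Garcia, Talia Gupta, Wes Nguyen (5). Under Zaid Tanaka: Thandi Hassan, Vesna Yilmaz (2). So Yuki Ahmed's organization is 5 direct reports plus everyone under them: 5 + 6 + 2 + 6 + 3 = 22.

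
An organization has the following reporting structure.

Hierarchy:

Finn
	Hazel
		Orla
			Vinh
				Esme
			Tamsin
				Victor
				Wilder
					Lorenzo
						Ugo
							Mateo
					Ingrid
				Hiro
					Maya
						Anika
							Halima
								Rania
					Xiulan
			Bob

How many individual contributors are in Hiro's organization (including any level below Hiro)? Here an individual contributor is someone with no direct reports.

The people in Hiro's organization with no one reporting to them are Xiulan, Rania. That is 2.

2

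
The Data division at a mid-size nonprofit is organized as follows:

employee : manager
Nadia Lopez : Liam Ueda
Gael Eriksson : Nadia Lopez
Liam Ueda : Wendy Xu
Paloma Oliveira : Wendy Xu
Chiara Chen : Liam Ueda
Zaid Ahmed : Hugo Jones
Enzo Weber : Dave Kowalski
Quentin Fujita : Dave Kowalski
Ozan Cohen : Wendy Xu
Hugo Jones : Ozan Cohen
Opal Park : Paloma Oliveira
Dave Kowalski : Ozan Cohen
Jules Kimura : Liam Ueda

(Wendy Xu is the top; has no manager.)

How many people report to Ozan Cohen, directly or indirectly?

Ozan Cohen directly manages Dave Kowalski, Hugo Jones. Under Dave Kowalski: Enzo Weber, Quentin Fujita (2). Under Hugo Jones: Zaid Ahmed (1). So Ozan Cohen's organization is 2 direct reports plus everyone under them: 3 + 2 = 5.

5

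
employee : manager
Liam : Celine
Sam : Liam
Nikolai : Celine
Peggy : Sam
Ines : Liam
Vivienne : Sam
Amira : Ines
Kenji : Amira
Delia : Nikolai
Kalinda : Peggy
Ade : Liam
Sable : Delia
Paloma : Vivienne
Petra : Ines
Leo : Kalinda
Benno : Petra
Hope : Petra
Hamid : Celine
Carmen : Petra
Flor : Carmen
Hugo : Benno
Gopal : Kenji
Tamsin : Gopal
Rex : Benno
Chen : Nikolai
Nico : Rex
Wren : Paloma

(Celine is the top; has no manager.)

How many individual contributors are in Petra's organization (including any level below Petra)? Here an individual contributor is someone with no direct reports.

4

The people in Petra's organization with no one reporting to them are Flor, Hope, Nico, Hugo. That is 4.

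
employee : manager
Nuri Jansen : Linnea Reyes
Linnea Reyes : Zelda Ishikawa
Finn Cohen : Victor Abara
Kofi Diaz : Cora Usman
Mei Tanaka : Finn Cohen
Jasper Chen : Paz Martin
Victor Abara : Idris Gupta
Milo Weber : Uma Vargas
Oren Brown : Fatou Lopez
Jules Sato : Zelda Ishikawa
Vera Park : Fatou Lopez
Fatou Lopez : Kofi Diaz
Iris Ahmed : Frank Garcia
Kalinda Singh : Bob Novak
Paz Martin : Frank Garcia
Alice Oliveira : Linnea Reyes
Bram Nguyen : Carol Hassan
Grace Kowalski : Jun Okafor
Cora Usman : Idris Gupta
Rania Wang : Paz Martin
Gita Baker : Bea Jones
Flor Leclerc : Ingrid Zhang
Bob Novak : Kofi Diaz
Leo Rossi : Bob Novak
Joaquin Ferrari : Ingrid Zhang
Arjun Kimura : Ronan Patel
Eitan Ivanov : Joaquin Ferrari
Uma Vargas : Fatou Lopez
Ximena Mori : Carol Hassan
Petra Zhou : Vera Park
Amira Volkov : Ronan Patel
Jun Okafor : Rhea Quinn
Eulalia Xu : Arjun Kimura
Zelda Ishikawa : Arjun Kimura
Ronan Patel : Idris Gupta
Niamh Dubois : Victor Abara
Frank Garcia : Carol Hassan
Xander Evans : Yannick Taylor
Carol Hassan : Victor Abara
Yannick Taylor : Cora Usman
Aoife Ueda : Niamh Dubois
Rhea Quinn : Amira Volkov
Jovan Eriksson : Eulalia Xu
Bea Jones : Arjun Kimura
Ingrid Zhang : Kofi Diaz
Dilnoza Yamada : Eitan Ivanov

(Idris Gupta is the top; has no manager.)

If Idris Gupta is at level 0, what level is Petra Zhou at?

Chain from Petra Zhou up to Idris Gupta: Petra Zhou → Vera Park → Fatou Lopez → Kofi Diaz → Cora Usman → Idris Gupta. That is 5 steps up, so Petra Zhou is 5 levels below Idris Gupta.

5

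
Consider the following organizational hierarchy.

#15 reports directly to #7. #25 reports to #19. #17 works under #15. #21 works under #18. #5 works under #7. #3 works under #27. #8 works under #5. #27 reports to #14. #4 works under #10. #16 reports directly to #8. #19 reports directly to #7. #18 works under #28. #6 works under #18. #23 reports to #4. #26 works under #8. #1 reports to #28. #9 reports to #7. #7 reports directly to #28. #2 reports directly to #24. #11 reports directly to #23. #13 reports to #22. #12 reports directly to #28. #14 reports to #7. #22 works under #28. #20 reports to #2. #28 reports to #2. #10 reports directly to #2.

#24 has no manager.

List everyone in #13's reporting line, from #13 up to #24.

#13 reports to #22. #22 reports to #28. #28 reports to #2. #2 reports to #24. #24 is at the top.

#13 -> #22 -> #28 -> #2 -> #24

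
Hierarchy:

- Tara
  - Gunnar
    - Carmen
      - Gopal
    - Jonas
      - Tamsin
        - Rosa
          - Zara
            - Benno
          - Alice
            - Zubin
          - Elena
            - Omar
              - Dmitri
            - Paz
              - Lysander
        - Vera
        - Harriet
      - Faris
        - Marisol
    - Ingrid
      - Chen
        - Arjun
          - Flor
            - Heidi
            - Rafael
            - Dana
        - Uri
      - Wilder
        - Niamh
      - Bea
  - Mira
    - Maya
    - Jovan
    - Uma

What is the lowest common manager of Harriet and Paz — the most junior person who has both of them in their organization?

Harriet's chain of managers is Tamsin, Jonas, Gunnar, Tara. Paz's chain of managers is Elena, Rosa, Tamsin, Jonas, Gunnar, Tara. The first manager that appears in both chains is Tamsin.

Tamsin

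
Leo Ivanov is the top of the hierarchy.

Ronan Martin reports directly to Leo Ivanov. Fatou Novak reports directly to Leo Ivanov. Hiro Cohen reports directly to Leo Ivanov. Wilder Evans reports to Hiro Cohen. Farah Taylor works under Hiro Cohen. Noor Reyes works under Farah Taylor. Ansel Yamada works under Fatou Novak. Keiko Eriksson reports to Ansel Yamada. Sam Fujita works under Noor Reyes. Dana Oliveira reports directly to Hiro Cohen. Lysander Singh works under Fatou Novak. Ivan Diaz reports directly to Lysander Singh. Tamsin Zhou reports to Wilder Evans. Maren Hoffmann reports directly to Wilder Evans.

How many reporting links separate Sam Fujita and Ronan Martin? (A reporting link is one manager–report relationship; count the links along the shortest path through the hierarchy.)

Sam Fujita is 4 levels below Leo Ivanov, and Ronan Martin is 1 level below Leo Ivanov (their lowest common manager). The shortest path runs up from Sam Fujita to Leo Ivanov and back down to Ronan Martin: 4 + 1 = 5 links.

5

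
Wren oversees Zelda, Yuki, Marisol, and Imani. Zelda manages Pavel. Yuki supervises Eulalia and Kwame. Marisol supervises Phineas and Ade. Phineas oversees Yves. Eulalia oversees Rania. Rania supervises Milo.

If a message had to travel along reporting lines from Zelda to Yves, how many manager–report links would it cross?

Zelda is 1 level below Wren, and Yves is 3 levels below Wren (their lowest common manager). The shortest path runs up from Zelda to Wren and back down to Yves: 1 + 3 = 4 links.

4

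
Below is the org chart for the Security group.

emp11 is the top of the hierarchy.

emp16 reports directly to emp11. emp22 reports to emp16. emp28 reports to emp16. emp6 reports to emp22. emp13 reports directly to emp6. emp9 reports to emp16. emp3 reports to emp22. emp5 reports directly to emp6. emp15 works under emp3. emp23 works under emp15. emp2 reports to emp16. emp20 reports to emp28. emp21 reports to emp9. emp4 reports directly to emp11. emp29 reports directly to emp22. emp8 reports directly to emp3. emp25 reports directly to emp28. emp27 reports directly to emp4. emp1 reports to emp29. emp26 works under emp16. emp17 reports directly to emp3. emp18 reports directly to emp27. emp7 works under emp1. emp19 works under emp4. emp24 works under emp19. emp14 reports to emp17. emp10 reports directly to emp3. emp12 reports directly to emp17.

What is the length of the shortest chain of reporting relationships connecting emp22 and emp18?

5

emp22 is 2 levels below emp11, and emp18 is 3 levels below emp11 (their lowest common manager). The shortest path runs up from emp22 to emp11 and back down to emp18: 2 + 3 = 5 links.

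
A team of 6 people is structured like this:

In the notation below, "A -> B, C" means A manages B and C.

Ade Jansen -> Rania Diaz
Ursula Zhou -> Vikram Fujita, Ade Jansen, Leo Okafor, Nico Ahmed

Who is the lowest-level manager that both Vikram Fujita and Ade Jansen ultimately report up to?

Vikram Fujita's chain of managers is Ursula Zhou. Ade Jansen's chain of managers is Ursula Zhou. The first manager that appears in both chains is Ursula Zhou.

Ursula Zhou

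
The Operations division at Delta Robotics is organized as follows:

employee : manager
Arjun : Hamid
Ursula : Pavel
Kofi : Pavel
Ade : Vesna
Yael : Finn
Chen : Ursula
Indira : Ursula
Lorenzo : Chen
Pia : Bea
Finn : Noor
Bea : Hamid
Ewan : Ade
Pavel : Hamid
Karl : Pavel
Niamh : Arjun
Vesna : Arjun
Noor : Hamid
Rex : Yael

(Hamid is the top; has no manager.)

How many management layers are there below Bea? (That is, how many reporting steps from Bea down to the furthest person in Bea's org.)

1

The longest chain under Bea runs Bea → Pia, which is 1 level below Bea.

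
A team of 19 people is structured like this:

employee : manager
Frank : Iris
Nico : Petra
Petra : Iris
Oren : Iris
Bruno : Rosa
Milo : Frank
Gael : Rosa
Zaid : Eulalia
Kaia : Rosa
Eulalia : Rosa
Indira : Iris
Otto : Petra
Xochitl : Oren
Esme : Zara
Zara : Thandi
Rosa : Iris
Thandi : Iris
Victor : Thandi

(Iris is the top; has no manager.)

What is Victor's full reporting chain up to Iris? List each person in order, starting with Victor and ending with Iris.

Victor -> Thandi -> Iris

Victor reports to Thandi. Thandi reports to Iris. Iris is at the top.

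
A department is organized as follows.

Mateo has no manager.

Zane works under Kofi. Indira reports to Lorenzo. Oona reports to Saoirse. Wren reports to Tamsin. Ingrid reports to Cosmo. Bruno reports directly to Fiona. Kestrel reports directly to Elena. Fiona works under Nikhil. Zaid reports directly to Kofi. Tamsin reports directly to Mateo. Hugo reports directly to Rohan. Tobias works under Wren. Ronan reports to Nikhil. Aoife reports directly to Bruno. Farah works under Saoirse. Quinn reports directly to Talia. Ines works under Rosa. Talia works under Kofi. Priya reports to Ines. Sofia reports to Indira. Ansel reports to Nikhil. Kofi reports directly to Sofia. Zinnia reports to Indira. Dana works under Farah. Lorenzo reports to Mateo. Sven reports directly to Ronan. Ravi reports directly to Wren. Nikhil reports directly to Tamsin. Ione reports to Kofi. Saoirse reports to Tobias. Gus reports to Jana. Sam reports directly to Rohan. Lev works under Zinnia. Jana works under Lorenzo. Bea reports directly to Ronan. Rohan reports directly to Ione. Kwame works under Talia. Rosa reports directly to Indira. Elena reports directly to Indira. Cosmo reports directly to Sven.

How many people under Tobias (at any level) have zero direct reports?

2

The people in Tobias's organization with no one reporting to them are Dana, Oona. That is 2.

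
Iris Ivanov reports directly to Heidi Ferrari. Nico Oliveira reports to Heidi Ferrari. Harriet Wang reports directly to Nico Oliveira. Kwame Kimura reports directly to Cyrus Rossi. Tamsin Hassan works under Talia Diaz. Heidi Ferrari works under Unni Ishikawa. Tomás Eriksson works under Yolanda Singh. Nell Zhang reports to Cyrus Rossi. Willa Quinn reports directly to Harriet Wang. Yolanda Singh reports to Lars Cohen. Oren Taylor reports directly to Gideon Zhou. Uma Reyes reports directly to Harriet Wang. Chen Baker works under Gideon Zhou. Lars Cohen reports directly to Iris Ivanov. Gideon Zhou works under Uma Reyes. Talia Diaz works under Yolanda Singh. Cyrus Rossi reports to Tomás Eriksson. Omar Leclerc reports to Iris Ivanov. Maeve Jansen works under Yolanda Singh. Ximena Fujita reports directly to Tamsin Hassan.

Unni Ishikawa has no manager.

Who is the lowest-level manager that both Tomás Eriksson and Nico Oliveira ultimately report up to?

Heidi Ferrari

Tomás Eriksson's chain of managers is Yolanda Singh, Lars Cohen, Iris Ivanov, Heidi Ferrari, Unni Ishikawa. Nico Oliveira's chain of managers is Heidi Ferrari, Unni Ishikawa. The first manager that appears in both chains is Heidi Ferrari.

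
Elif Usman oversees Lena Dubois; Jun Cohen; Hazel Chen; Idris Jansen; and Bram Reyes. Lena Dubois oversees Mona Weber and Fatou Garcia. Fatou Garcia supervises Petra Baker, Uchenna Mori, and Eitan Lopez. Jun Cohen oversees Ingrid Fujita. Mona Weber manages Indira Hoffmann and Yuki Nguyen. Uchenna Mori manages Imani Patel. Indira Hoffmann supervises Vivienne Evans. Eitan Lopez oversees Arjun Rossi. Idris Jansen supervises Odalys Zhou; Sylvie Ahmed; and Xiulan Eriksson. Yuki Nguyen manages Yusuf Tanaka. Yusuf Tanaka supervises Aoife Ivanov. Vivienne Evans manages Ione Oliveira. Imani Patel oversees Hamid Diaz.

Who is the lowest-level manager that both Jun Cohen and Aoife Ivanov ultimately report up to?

Jun Cohen's chain of managers is Elif Usman. Aoife Ivanov's chain of managers is Yusuf Tanaka, Yuki Nguyen, Mona Weber, Lena Dubois, Elif Usman. The first manager that appears in both chains is Elif Usman.

Elif Usman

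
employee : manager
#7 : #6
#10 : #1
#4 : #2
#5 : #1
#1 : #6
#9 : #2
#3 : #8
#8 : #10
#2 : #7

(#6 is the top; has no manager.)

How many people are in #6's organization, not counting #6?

#6 directly manages #7, #1. Under #7: #2, #4, #9 (3). Under #1: #5, #10, #8, #3 (4). So #6's organization is 2 direct reports plus everyone under them: 4 + 5 = 9.

9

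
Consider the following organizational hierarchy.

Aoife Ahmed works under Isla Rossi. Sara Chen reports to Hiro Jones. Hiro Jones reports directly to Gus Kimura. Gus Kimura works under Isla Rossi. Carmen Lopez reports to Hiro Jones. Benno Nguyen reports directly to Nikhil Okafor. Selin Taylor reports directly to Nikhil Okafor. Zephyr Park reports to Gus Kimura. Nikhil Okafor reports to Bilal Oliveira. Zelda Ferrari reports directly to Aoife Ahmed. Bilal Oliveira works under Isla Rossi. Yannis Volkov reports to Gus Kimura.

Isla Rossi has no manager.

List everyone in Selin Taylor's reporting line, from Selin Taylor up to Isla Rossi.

Selin Taylor reports to Nikhil Okafor. Nikhil Okafor reports to Bilal Oliveira. Bilal Oliveira reports to Isla Rossi. Isla Rossi is at the top.

Selin Taylor -> Nikhil Okafor -> Bilal Oliveira -> Isla Rossi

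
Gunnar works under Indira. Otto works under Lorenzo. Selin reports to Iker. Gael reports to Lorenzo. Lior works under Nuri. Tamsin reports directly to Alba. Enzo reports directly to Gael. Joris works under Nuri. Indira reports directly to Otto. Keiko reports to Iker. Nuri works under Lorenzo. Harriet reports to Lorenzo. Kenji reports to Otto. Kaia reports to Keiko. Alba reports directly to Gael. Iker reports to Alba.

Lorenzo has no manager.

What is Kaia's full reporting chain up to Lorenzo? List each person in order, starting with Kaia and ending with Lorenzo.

Kaia reports to Keiko. Keiko reports to Iker. Iker reports to Alba. Alba reports to Gael. Gael reports to Lorenzo. Lorenzo is at the top.

Kaia -> Keiko -> Iker -> Alba -> Gael -> Lorenzo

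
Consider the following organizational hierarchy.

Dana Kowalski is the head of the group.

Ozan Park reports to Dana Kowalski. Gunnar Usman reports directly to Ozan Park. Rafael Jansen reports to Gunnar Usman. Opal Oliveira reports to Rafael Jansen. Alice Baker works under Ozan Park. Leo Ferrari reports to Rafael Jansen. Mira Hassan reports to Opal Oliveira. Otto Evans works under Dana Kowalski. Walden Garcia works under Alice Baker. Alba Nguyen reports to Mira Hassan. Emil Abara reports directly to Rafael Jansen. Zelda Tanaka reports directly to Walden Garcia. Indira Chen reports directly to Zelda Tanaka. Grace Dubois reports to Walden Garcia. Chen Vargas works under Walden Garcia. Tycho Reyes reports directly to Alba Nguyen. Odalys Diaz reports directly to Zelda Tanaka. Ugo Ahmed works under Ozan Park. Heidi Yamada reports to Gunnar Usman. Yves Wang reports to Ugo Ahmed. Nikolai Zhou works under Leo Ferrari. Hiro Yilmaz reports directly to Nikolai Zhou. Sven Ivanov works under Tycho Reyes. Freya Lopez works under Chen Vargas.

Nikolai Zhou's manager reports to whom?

Nikolai Zhou reports to Leo Ferrari, and Leo Ferrari reports to Rafael Jansen. So Nikolai Zhou's skip-level manager is Rafael Jansen.

Rafael Jansen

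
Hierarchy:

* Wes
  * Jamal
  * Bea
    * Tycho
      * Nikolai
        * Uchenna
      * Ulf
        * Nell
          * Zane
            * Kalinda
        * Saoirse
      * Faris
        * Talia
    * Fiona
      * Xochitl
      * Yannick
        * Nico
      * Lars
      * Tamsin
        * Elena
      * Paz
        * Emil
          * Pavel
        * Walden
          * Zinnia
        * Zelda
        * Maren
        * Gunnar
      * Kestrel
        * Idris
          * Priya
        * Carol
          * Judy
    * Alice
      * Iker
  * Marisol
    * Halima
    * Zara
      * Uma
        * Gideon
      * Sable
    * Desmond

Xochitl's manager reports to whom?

Xochitl reports to Fiona, and Fiona reports to Bea. So Xochitl's skip-level manager is Bea.

Bea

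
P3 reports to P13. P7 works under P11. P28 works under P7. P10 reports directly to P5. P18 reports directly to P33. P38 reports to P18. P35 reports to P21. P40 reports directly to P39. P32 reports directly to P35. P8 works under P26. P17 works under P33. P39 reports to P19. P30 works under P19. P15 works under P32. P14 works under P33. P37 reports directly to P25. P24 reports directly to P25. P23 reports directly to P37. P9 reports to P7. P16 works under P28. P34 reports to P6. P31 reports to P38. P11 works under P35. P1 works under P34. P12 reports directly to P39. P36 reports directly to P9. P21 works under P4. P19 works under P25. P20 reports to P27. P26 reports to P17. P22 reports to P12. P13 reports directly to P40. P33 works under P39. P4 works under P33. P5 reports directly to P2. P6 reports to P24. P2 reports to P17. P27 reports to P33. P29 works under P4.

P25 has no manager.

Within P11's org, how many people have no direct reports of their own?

2

The people in P11's organization with no one reporting to them are P36, P16. That is 2.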